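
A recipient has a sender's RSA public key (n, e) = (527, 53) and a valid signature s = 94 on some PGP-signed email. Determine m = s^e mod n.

280

s^2 ≡ 94^2 = 8836 ≡ 404
s^4 ≡ 404^2 = 163216 ≡ 373
s^8 ≡ 373^2 = 139129 ≡ 1
s^16 ≡ 1^2 = 1
s^32 ≡ 1^2 = 1
53 = 32 + 16 + 4 + 1, so s^53 ≡ 1·1·373·94 ≡ 280 (mod 527)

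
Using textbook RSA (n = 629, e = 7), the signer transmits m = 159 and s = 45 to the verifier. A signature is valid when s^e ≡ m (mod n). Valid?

no

s^2 ≡ 45^2 = 2025 ≡ 138
s^4 ≡ 138^2 = 19044 ≡ 174
7 = 4 + 2 + 1, so s^7 ≡ 174·138·45 ≡ 547 (mod 629)
547 ≠ 159, so verification fails.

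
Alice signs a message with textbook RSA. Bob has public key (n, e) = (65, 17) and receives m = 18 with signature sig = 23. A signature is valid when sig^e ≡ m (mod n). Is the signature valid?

sig^2 ≡ 23^2 = 529 ≡ 9
sig^4 ≡ 9^2 = 81 ≡ 16
sig^8 ≡ 16^2 = 256 ≡ 61
sig^16 ≡ 61^2 = 3721 ≡ 16
17 = 16 + 1, so sig^17 ≡ 16·23 ≡ 43 (mod 65)
sig^17 mod 65 = 43, but m = 18.

invalid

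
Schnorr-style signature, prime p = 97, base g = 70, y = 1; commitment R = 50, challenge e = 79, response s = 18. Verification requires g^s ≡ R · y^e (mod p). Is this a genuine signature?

genuine

g^s mod p:
70^2 = 4900 ≡ 50
70^4 ≡ 50^2 = 2500 ≡ 75
70^8 ≡ 75^2 = 5625 ≡ 96
70^16 ≡ 96^2 = 9216 ≡ 1
18 = 16 + 2, so 70^18 ≡ 1·50 ≡ 50 (mod 97)
R · y^e mod p:
1^2 = 1
1^4 ≡ 1^2 = 1
1^8 ≡ 1^2 = 1
1^16 ≡ 1^2 = 1
1^32 ≡ 1^2 = 1
1^64 ≡ 1^2 = 1
79 = 64 + 8 + 4 + 2 + 1, so 1^79 ≡ 1·1·1·1·1 ≡ 1 (mod 97)
50·1 = 50 ≡ 50 (mod 97)
50 ≡ 50 (mod 97); signature holds.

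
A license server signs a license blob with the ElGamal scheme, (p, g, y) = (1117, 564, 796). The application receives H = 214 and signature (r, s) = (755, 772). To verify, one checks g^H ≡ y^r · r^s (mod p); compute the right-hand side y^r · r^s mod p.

210

Squares mod 1117: 796^1≡796, 796^2≡277, 796^4≡773, 796^8≡1051, 796^16≡1005, 796^32≡257, 796^64≡146, 796^128≡93, 796^256≡830, 796^512≡828
755 = 512 + 128 + 64 + 32 + 16 + 2 + 1, so 796^755 ≡ 828·93·146·257·1005·277·796 ≡ 259 (mod 1117)
Squares mod 1117: 755^1≡755, 755^2≡355, 755^4≡921, 755^8≡438, 755^16≡837, 755^32≡210, 755^64≡537, 755^128≡183, 755^256≡1096, 755^512≡441
772 = 512 + 256 + 4, so 755^772 ≡ 441·1096·921 ≡ 31 (mod 1117)
y^r · r^s ≡ 259·31 = 8029 ≡ 210 (mod 1117)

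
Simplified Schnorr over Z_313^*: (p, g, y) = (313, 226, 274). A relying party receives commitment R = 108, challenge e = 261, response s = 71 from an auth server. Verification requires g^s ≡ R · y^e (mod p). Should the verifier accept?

g^s mod p:
226^2 = 51076 ≡ 57
226^4 ≡ 57^2 = 3249 ≡ 119
226^8 ≡ 119^2 = 14161 ≡ 76
226^16 ≡ 76^2 = 5776 ≡ 142
226^32 ≡ 142^2 = 20164 ≡ 132
226^64 ≡ 132^2 = 17424 ≡ 209
71 = 64 + 4 + 2 + 1, so 226^71 ≡ 209·119·57·226 ≡ 170 (mod 313)
R · y^e mod p:
274^2 = 75076 ≡ 269
274^4 ≡ 269^2 = 72361 ≡ 58
274^8 ≡ 58^2 = 3364 ≡ 234
274^16 ≡ 234^2 = 54756 ≡ 294
274^32 ≡ 294^2 = 86436 ≡ 48
274^64 ≡ 48^2 = 2304 ≡ 113
274^128 ≡ 113^2 = 12769 ≡ 249
274^256 ≡ 249^2 = 62001 ≡ 27
261 = 256 + 4 + 1, so 274^261 ≡ 27·58·274 ≡ 274 (mod 313)
108·274 = 29592 ≡ 170 (mod 313)
170 ≡ 170 (mod 313); signature holds.

accept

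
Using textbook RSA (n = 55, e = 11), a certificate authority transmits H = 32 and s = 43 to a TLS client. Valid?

yes

s^2 ≡ 43^2 = 1849 ≡ 34
s^4 ≡ 34^2 = 1156 ≡ 1
s^8 ≡ 1^2 = 1
11 = 8 + 2 + 1, so s^11 ≡ 1·34·43 ≡ 32 (mod 55)
32 = H, so the signature checks out.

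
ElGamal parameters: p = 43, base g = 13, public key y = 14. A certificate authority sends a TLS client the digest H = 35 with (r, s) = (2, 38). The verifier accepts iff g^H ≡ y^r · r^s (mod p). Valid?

Left side g^H mod p:
13^35 mod 43 = 6
Right side y^r · r^s mod p:
14^2 mod 43 = 24
2^38 mod 43 = 35
24·35 = 840 ≡ 23 (mod 43)
6 ≠ 23, so verification fails.

no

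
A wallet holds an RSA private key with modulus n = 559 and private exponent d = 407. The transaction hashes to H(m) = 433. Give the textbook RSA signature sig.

(H(m))^2 ≡ 433^2 = 187489 ≡ 224
(H(m))^4 ≡ 224^2 = 50176 ≡ 425
(H(m))^8 ≡ 425^2 = 180625 ≡ 68
(H(m))^16 ≡ 68^2 = 4624 ≡ 152
(H(m))^32 ≡ 152^2 = 23104 ≡ 185
(H(m))^64 ≡ 185^2 = 34225 ≡ 126
(H(m))^128 ≡ 126^2 = 15876 ≡ 224
(H(m))^256 ≡ 224^2 = 50176 ≡ 425
407 = 256 + 128 + 16 + 4 + 2 + 1, so (H(m))^407 ≡ 425·224·152·425·224·433 ≡ 491 (mod 559)

491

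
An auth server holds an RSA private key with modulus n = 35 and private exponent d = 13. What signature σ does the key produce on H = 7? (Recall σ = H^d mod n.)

H^2 ≡ 7^2 = 49 ≡ 14
H^4 ≡ 14^2 = 196 ≡ 21
H^8 ≡ 21^2 = 441 ≡ 21
13 = 8 + 4 + 1, so H^13 ≡ 21·21·7 ≡ 7 (mod 35)

7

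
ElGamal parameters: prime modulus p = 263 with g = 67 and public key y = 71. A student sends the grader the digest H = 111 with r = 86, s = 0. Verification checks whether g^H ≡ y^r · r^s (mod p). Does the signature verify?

does not verify

Left side g^H mod p:
Squares mod 263: 67^1≡67, 67^2≡18, 67^4≡61, 67^8≡39, 67^16≡206, 67^32≡93, 67^64≡233
111 = 64 + 32 + 8 + 4 + 2 + 1, so 67^111 ≡ 233·93·39·61·18·67 ≡ 195 (mod 263)
Right side y^r · r^s mod p:
Squares mod 263: 71^1≡71, 71^2≡44, 71^4≡95, 71^8≡83, 71^16≡51, 71^32≡234, 71^64≡52
86 = 64 + 16 + 4 + 2, so 71^86 ≡ 52·51·95·44 ≡ 173 (mod 263)
86^0 mod 263 = 1
173·1 = 173 ≡ 173 (mod 263)
195 ≠ 173, so verification fails.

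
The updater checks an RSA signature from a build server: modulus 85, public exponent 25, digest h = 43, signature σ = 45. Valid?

no

σ^2 ≡ 45^2 = 2025 ≡ 70
σ^4 ≡ 70^2 = 4900 ≡ 55
σ^8 ≡ 55^2 = 3025 ≡ 50
σ^16 ≡ 50^2 = 2500 ≡ 35
25 = 16 + 8 + 1, so σ^25 ≡ 35·50·45 ≡ 40 (mod 85)
40 ≠ 43, so verification fails.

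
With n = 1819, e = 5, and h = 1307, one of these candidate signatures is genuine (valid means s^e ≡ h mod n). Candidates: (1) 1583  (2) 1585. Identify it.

Candidate 1: Squares mod 1819: 1583^1≡1583, 1583^2≡1126, 1583^4≡33; 5 = 4 + 1, so 1583^5 ≡ 33·1583 ≡ 1307 (mod 1819)
  → matches h = 1307
Candidate 2: Squares mod 1819: 1585^1≡1585, 1585^2≡186, 1585^4≡35; 5 = 4 + 1, so 1585^5 ≡ 35·1585 ≡ 905 (mod 1819)

1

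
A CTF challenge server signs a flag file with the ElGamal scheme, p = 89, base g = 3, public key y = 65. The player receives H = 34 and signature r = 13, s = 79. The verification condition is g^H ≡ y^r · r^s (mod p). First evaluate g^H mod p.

Squares mod 89: 3^1≡3, 3^2≡9, 3^4≡81, 3^8≡64, 3^16≡2, 3^32≡4
34 = 32 + 2, so 3^34 ≡ 4·9 ≡ 36 (mod 89)

36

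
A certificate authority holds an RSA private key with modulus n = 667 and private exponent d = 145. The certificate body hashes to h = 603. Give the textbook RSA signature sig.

228

h^2 ≡ 603^2 = 363609 ≡ 94
h^4 ≡ 94^2 = 8836 ≡ 165
h^8 ≡ 165^2 = 27225 ≡ 545
h^16 ≡ 545^2 = 297025 ≡ 210
h^32 ≡ 210^2 = 44100 ≡ 78
h^64 ≡ 78^2 = 6084 ≡ 81
h^128 ≡ 81^2 = 6561 ≡ 558
145 = 128 + 16 + 1, so h^145 ≡ 558·210·603 ≡ 228 (mod 667)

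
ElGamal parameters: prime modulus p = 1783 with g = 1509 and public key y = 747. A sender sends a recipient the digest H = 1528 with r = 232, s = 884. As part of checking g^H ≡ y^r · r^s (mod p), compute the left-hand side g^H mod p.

710

1509^2 = 2277081 ≡ 190
1509^4 ≡ 190^2 = 36100 ≡ 440
1509^8 ≡ 440^2 = 193600 ≡ 1036
1509^16 ≡ 1036^2 = 1073296 ≡ 1713
1509^32 ≡ 1713^2 = 2934369 ≡ 1334
1509^64 ≡ 1334^2 = 1779556 ≡ 122
1509^128 ≡ 122^2 = 14884 ≡ 620
1509^256 ≡ 620^2 = 384400 ≡ 1055
1509^512 ≡ 1055^2 = 1113025 ≡ 433
1509^1024 ≡ 433^2 = 187489 ≡ 274
1528 = 1024 + 256 + 128 + 64 + 32 + 16 + 8, so 1509^1528 ≡ 274·1055·620·122·1334·1713·1036 ≡ 710 (mod 1783)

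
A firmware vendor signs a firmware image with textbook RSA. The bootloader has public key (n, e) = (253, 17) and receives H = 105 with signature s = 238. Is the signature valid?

valid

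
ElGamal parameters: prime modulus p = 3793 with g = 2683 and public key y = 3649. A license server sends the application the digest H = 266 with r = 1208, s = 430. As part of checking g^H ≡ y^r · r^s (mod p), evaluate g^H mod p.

2705

Squares mod 3793: 2683^1≡2683, 2683^2≡3168, 2683^4≡3739, 2683^8≡2916, 2683^16≡2943, 2683^32≡1830, 2683^64≡3474, 2683^128≡3143, 2683^256≡1477
266 = 256 + 8 + 2, so 2683^266 ≡ 1477·2916·3168 ≡ 2705 (mod 3793)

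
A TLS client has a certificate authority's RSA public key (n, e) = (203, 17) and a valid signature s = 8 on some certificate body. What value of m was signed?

Squares mod 203: s^1≡8, s^2≡64, s^4≡36, s^8≡78, s^16≡197
17 = 16 + 1, so s^17 ≡ 197·8 ≡ 155 (mod 203)

155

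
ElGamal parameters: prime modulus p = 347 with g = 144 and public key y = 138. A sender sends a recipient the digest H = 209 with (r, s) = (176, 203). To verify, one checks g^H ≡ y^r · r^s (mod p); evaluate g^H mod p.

144^2 = 20736 ≡ 263
144^4 ≡ 263^2 = 69169 ≡ 116
144^8 ≡ 116^2 = 13456 ≡ 270
144^16 ≡ 270^2 = 72900 ≡ 30
144^32 ≡ 30^2 = 900 ≡ 206
144^64 ≡ 206^2 = 42436 ≡ 102
144^128 ≡ 102^2 = 10404 ≡ 341
209 = 128 + 64 + 16 + 1, so 144^209 ≡ 341·102·30·144 ≡ 300 (mod 347)

300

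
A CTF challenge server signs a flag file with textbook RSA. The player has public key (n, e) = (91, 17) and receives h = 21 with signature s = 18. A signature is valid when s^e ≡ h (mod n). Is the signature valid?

s^2 ≡ 18^2 = 324 ≡ 51
s^4 ≡ 51^2 = 2601 ≡ 53
s^8 ≡ 53^2 = 2809 ≡ 79
s^16 ≡ 79^2 = 6241 ≡ 53
17 = 16 + 1, so s^17 ≡ 53·18 ≡ 44 (mod 91)
44 ≠ 21, so verification fails.

invalid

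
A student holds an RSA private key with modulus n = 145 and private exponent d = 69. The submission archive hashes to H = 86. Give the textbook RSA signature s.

86

Squares mod 145: H^1≡86, H^2≡1, H^4≡1, H^8≡1, H^16≡1, H^32≡1, H^64≡1
69 = 64 + 4 + 1, so H^69 ≡ 1·1·86 ≡ 86 (mod 145)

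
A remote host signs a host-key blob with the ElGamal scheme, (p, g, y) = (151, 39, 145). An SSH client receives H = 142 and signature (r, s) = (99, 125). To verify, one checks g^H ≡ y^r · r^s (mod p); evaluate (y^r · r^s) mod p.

25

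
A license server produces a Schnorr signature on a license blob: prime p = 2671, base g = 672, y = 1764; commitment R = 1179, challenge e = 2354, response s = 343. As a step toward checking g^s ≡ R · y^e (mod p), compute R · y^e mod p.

2113

1764^2 = 3111696 ≡ 2652
1764^4 ≡ 2652^2 = 7033104 ≡ 361
1764^8 ≡ 361^2 = 130321 ≡ 2113
1764^16 ≡ 2113^2 = 4464769 ≡ 1528
1764^32 ≡ 1528^2 = 2334784 ≡ 330
1764^64 ≡ 330^2 = 108900 ≡ 2060
1764^128 ≡ 2060^2 = 4243600 ≡ 2052
1764^256 ≡ 2052^2 = 4210704 ≡ 1208
1764^512 ≡ 1208^2 = 1459264 ≡ 898
1764^1024 ≡ 898^2 = 806404 ≡ 2433
1764^2048 ≡ 2433^2 = 5919489 ≡ 553
2354 = 2048 + 256 + 32 + 16 + 2, so 1764^2354 ≡ 553·1208·330·1528·2652 ≡ 1386 (mod 2671)
R · y^e ≡ 1179·1386 = 1634094 ≡ 2113 (mod 2671)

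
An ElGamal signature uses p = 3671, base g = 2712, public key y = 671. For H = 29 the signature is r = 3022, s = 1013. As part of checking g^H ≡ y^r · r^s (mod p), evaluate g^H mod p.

2712^2 = 7354944 ≡ 1931
2712^4 ≡ 1931^2 = 3728761 ≡ 2696
2712^8 ≡ 2696^2 = 7268416 ≡ 3507
2712^16 ≡ 3507^2 = 12299049 ≡ 1199
29 = 16 + 8 + 4 + 1, so 2712^29 ≡ 1199·3507·2696·2712 ≡ 3201 (mod 3671)

3201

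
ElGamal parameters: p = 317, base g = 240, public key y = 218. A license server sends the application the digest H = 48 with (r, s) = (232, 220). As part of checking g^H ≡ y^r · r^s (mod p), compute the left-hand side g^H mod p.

Squares mod 317: 240^1≡240, 240^2≡223, 240^4≡277, 240^8≡15, 240^16≡225, 240^32≡222
48 = 32 + 16, so 240^48 ≡ 222·225 ≡ 181 (mod 317)

181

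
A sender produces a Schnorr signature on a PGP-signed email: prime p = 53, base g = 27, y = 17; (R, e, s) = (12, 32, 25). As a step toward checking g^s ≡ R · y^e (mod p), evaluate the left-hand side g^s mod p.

51

27^2 = 729 ≡ 40
27^4 ≡ 40^2 = 1600 ≡ 10
27^8 ≡ 10^2 = 100 ≡ 47
27^16 ≡ 47^2 = 2209 ≡ 36
25 = 16 + 8 + 1, so 27^25 ≡ 36·47·27 ≡ 51 (mod 53)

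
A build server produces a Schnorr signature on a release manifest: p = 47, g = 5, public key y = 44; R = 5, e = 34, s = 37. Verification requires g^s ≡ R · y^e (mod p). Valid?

yes

g^s mod p:
5^2 = 25
5^4 ≡ 25^2 = 625 ≡ 14
5^8 ≡ 14^2 = 196 ≡ 8
5^16 ≡ 8^2 = 64 ≡ 17
5^32 ≡ 17^2 = 289 ≡ 7
37 = 32 + 4 + 1, so 5^37 ≡ 7·14·5 ≡ 20 (mod 47)
R · y^e mod p:
44^2 = 1936 ≡ 9
44^4 ≡ 9^2 = 81 ≡ 34
44^8 ≡ 34^2 = 1156 ≡ 28
44^16 ≡ 28^2 = 784 ≡ 32
44^32 ≡ 32^2 = 1024 ≡ 37
34 = 32 + 2, so 44^34 ≡ 37·9 ≡ 4 (mod 47)
5·4 = 20 ≡ 20 (mod 47)
20 ≡ 20 (mod 47); signature holds.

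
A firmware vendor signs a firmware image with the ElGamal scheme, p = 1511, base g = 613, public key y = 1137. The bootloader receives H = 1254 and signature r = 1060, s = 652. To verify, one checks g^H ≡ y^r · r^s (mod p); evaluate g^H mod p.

1166

613^2 = 375769 ≡ 1041
613^4 ≡ 1041^2 = 1083681 ≡ 294
613^8 ≡ 294^2 = 86436 ≡ 309
613^16 ≡ 309^2 = 95481 ≡ 288
613^32 ≡ 288^2 = 82944 ≡ 1350
613^64 ≡ 1350^2 = 1822500 ≡ 234
613^128 ≡ 234^2 = 54756 ≡ 360
613^256 ≡ 360^2 = 129600 ≡ 1165
613^512 ≡ 1165^2 = 1357225 ≡ 347
613^1024 ≡ 347^2 = 120409 ≡ 1040
1254 = 1024 + 128 + 64 + 32 + 4 + 2, so 613^1254 ≡ 1040·360·234·1350·294·1041 ≡ 1166 (mod 1511)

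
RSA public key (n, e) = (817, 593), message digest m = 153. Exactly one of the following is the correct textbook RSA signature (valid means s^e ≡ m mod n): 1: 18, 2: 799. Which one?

2

Candidate 1: 18^2 = 324; 18^4 ≡ 324^2 = 104976 ≡ 400; 18^8 ≡ 400^2 = 160000 ≡ 685; 18^16 ≡ 685^2 = 469225 ≡ 267; 18^32 ≡ 267^2 = 71289 ≡ 210; 18^64 ≡ 210^2 = 44100 ≡ 799; 18^128 ≡ 799^2 = 638401 ≡ 324; 18^256 ≡ 324^2 = 104976 ≡ 400; 18^512 ≡ 400^2 = 160000 ≡ 685; 593 = 512 + 64 + 16 + 1, so 18^593 ≡ 685·799·267·18 ≡ 664 (mod 817)
Candidate 2: 799^2 = 638401 ≡ 324; 799^4 ≡ 324^2 = 104976 ≡ 400; 799^8 ≡ 400^2 = 160000 ≡ 685; 799^16 ≡ 685^2 = 469225 ≡ 267; 799^32 ≡ 267^2 = 71289 ≡ 210; 799^64 ≡ 210^2 = 44100 ≡ 799; 799^128 ≡ 799^2 = 638401 ≡ 324; 799^256 ≡ 324^2 = 104976 ≡ 400; 799^512 ≡ 400^2 = 160000 ≡ 685; 593 = 512 + 64 + 16 + 1, so 799^593 ≡ 685·799·267·799 ≡ 153 (mod 817)
  → matches m = 153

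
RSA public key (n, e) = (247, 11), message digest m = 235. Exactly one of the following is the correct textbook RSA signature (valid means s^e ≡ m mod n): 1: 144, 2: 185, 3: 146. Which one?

1

Candidate 1: Squares mod 247: 144^1≡144, 144^2≡235, 144^4≡144, 144^8≡235; 11 = 8 + 2 + 1, so 144^11 ≡ 235·235·144 ≡ 235 (mod 247)
  → matches m = 235
Candidate 2: Squares mod 247: 185^1≡185, 185^2≡139, 185^4≡55, 185^8≡61; 11 = 8 + 2 + 1, so 185^11 ≡ 61·139·185 ≡ 165 (mod 247)
Candidate 3: Squares mod 247: 146^1≡146, 146^2≡74, 146^4≡42, 146^8≡35; 11 = 8 + 2 + 1, so 146^11 ≡ 35·74·146 ≡ 230 (mod 247)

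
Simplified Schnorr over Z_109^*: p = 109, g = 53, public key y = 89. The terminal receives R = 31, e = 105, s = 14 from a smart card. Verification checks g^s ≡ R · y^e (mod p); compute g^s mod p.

88

53^2 = 2809 ≡ 84
53^4 ≡ 84^2 = 7056 ≡ 80
53^8 ≡ 80^2 = 6400 ≡ 78
14 = 8 + 4 + 2, so 53^14 ≡ 78·80·84 ≡ 88 (mod 109)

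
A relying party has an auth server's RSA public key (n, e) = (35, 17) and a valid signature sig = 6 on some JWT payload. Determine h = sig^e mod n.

sig^17 mod 35 = 6

6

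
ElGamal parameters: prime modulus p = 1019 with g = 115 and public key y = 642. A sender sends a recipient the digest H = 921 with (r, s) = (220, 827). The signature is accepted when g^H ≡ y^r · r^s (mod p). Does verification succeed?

Left side g^H mod p:
115^2 = 13225 ≡ 997
115^4 ≡ 997^2 = 994009 ≡ 484
115^8 ≡ 484^2 = 234256 ≡ 905
115^16 ≡ 905^2 = 819025 ≡ 768
115^32 ≡ 768^2 = 589824 ≡ 842
115^64 ≡ 842^2 = 708964 ≡ 759
115^128 ≡ 759^2 = 576081 ≡ 346
115^256 ≡ 346^2 = 119716 ≡ 493
115^512 ≡ 493^2 = 243049 ≡ 527
921 = 512 + 256 + 128 + 16 + 8 + 1, so 115^921 ≡ 527·493·346·768·905·115 ≡ 953 (mod 1019)
Right side y^r · r^s mod p:
642^2 = 412164 ≡ 488
642^4 ≡ 488^2 = 238144 ≡ 717
642^8 ≡ 717^2 = 514089 ≡ 513
642^16 ≡ 513^2 = 263169 ≡ 267
642^32 ≡ 267^2 = 71289 ≡ 978
642^64 ≡ 978^2 = 956484 ≡ 662
642^128 ≡ 662^2 = 438244 ≡ 74
220 = 128 + 64 + 16 + 8 + 4, so 642^220 ≡ 74·662·267·513·717 ≡ 287 (mod 1019)
220^2 = 48400 ≡ 507
220^4 ≡ 507^2 = 257049 ≡ 261
220^8 ≡ 261^2 = 68121 ≡ 867
220^16 ≡ 867^2 = 751689 ≡ 686
220^32 ≡ 686^2 = 470596 ≡ 837
220^64 ≡ 837^2 = 700569 ≡ 516
220^128 ≡ 516^2 = 266256 ≡ 297
220^256 ≡ 297^2 = 88209 ≡ 575
220^512 ≡ 575^2 = 330625 ≡ 469
827 = 512 + 256 + 32 + 16 + 8 + 2 + 1, so 220^827 ≡ 469·575·837·686·867·507·220 ≡ 543 (mod 1019)
287·543 = 155841 ≡ 953 (mod 1019)
953 ≡ 953 (mod 1019), so the signature is genuine.

passes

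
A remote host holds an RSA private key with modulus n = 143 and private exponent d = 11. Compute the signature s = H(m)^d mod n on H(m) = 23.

(H(m))^2 ≡ 23^2 = 529 ≡ 100
(H(m))^4 ≡ 100^2 = 10000 ≡ 133
(H(m))^8 ≡ 133^2 = 17689 ≡ 100
11 = 8 + 2 + 1, so (H(m))^11 ≡ 100·100·23 ≡ 56 (mod 143)

56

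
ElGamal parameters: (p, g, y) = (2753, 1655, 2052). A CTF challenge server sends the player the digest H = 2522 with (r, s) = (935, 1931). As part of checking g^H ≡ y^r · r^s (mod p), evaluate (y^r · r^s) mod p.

2052^2 = 4210704 ≡ 1367
2052^4 ≡ 1367^2 = 1868689 ≡ 2155
2052^8 ≡ 2155^2 = 4644025 ≡ 2467
2052^16 ≡ 2467^2 = 6086089 ≡ 1959
2052^32 ≡ 1959^2 = 3837681 ≡ 2752
2052^64 ≡ 2752^2 = 7573504 ≡ 1
2052^128 ≡ 1^2 = 1
2052^256 ≡ 1^2 = 1
2052^512 ≡ 1^2 = 1
935 = 512 + 256 + 128 + 32 + 4 + 2 + 1, so 2052^935 ≡ 1·1·1·2752·2155·1367·2052 ≡ 1543 (mod 2753)
935^2 = 874225 ≡ 1524
935^4 ≡ 1524^2 = 2322576 ≡ 1797
935^8 ≡ 1797^2 = 3229209 ≡ 2693
935^16 ≡ 2693^2 = 7252249 ≡ 847
935^32 ≡ 847^2 = 717409 ≡ 1629
935^64 ≡ 1629^2 = 2653641 ≡ 2502
935^128 ≡ 2502^2 = 6260004 ≡ 2435
935^256 ≡ 2435^2 = 5929225 ≡ 2016
935^512 ≡ 2016^2 = 4064256 ≡ 828
935^1024 ≡ 828^2 = 685584 ≡ 87
1931 = 1024 + 512 + 256 + 128 + 8 + 2 + 1, so 935^1931 ≡ 87·828·2016·2435·2693·1524·935 ≡ 212 (mod 2753)
y^r · r^s ≡ 1543·212 = 327116 ≡ 2262 (mod 2753)

2262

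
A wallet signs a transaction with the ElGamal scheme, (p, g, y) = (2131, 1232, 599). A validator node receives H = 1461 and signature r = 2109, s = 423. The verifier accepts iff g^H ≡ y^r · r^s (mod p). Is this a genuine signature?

Left side g^H mod p:
1232^2 = 1517824 ≡ 552
1232^4 ≡ 552^2 = 304704 ≡ 2102
1232^8 ≡ 2102^2 = 4418404 ≡ 841
1232^16 ≡ 841^2 = 707281 ≡ 1920
1232^32 ≡ 1920^2 = 3686400 ≡ 1901
1232^64 ≡ 1901^2 = 3613801 ≡ 1756
1232^128 ≡ 1756^2 = 3083536 ≡ 2110
1232^256 ≡ 2110^2 = 4452100 ≡ 441
1232^512 ≡ 441^2 = 194481 ≡ 560
1232^1024 ≡ 560^2 = 313600 ≡ 343
1461 = 1024 + 256 + 128 + 32 + 16 + 4 + 1, so 1232^1461 ≡ 343·441·2110·1901·1920·2102·1232 ≡ 1839 (mod 2131)
Right side y^r · r^s mod p:
599^2 = 358801 ≡ 793
599^4 ≡ 793^2 = 628849 ≡ 204
599^8 ≡ 204^2 = 41616 ≡ 1127
599^16 ≡ 1127^2 = 1270129 ≡ 53
599^32 ≡ 53^2 = 2809 ≡ 678
599^64 ≡ 678^2 = 459684 ≡ 1519
599^128 ≡ 1519^2 = 2307361 ≡ 1619
599^256 ≡ 1619^2 = 2621161 ≡ 31
599^512 ≡ 31^2 = 961
599^1024 ≡ 961^2 = 923521 ≡ 798
599^2048 ≡ 798^2 = 636804 ≡ 1766
2109 = 2048 + 32 + 16 + 8 + 4 + 1, so 599^2109 ≡ 1766·678·53·1127·204·599 ≡ 1688 (mod 2131)
2109^2 = 4447881 ≡ 484
2109^4 ≡ 484^2 = 234256 ≡ 1977
2109^8 ≡ 1977^2 = 3908529 ≡ 275
2109^16 ≡ 275^2 = 75625 ≡ 1040
2109^32 ≡ 1040^2 = 1081600 ≡ 1183
2109^64 ≡ 1183^2 = 1399489 ≡ 1553
2109^128 ≡ 1553^2 = 2411809 ≡ 1648
2109^256 ≡ 1648^2 = 2715904 ≡ 1010
423 = 256 + 128 + 32 + 4 + 2 + 1, so 2109^423 ≡ 1010·1648·1183·1977·484·2109 ≡ 1641 (mod 2131)
1688·1641 = 2770008 ≡ 1839 (mod 2131)
1839 ≡ 1839 (mod 2131), so the signature is genuine.

genuine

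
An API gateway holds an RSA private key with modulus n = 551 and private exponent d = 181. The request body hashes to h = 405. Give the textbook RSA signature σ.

h^2 ≡ 405^2 = 164025 ≡ 378
h^4 ≡ 378^2 = 142884 ≡ 175
h^8 ≡ 175^2 = 30625 ≡ 320
h^16 ≡ 320^2 = 102400 ≡ 465
h^32 ≡ 465^2 = 216225 ≡ 233
h^64 ≡ 233^2 = 54289 ≡ 291
h^128 ≡ 291^2 = 84681 ≡ 378
181 = 128 + 32 + 16 + 4 + 1, so h^181 ≡ 378·233·465·175·405 ≡ 405 (mod 551)

405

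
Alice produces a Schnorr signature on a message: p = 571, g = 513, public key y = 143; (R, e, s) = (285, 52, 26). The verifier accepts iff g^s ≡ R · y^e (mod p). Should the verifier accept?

reject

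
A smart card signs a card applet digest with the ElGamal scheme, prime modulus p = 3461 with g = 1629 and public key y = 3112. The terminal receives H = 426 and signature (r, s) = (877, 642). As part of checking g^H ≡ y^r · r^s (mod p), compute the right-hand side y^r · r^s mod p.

Squares mod 3461: 3112^1≡3112, 3112^2≡666, 3112^4≡548, 3112^8≡2658, 3112^16≡1063, 3112^32≡1683, 3112^64≡1391, 3112^128≡182, 3112^256≡1975, 3112^512≡78
877 = 512 + 256 + 64 + 32 + 8 + 4 + 1, so 3112^877 ≡ 78·1975·1391·1683·2658·548·3112 ≡ 2964 (mod 3461)
Squares mod 3461: 877^1≡877, 877^2≡787, 877^4≡3311, 877^8≡1734, 877^16≡2608, 877^32≡799, 877^64≡1577, 877^128≡1931, 877^256≡1264, 877^512≡2175
642 = 512 + 128 + 2, so 877^642 ≡ 2175·1931·787 ≡ 2911 (mod 3461)
y^r · r^s ≡ 2964·2911 = 8628204 ≡ 3392 (mod 3461)

3392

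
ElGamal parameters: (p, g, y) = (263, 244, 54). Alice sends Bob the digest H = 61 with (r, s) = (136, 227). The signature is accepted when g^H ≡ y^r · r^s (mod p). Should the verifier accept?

Left side g^H mod p:
Squares mod 263: 244^1≡244, 244^2≡98, 244^4≡136, 244^8≡86, 244^16≡32, 244^32≡235
61 = 32 + 16 + 8 + 4 + 1, so 244^61 ≡ 235·32·86·136·244 ≡ 138 (mod 263)
Right side y^r · r^s mod p:
Squares mod 263: 54^1≡54, 54^2≡23, 54^4≡3, 54^8≡9, 54^16≡81, 54^32≡249, 54^64≡196, 54^128≡18
136 = 128 + 8, so 54^136 ≡ 18·9 ≡ 162 (mod 263)
Squares mod 263: 136^1≡136, 136^2≡86, 136^4≡32, 136^8≡235, 136^16≡258, 136^32≡25, 136^64≡99, 136^128≡70
227 = 128 + 64 + 32 + 2 + 1, so 136^227 ≡ 70·99·25·86·136 ≡ 108 (mod 263)
162·108 = 17496 ≡ 138 (mod 263)
138 ≡ 138 (mod 263), so the signature is genuine.

accept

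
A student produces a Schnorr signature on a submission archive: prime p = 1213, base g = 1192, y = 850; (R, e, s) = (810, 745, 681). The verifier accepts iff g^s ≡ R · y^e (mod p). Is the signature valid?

invalid

g^s mod p:
1192^2 = 1420864 ≡ 441
1192^4 ≡ 441^2 = 194481 ≡ 401
1192^8 ≡ 401^2 = 160801 ≡ 685
1192^16 ≡ 685^2 = 469225 ≡ 1007
1192^32 ≡ 1007^2 = 1014049 ≡ 1194
1192^64 ≡ 1194^2 = 1425636 ≡ 361
1192^128 ≡ 361^2 = 130321 ≡ 530
1192^256 ≡ 530^2 = 280900 ≡ 697
1192^512 ≡ 697^2 = 485809 ≡ 609
681 = 512 + 128 + 32 + 8 + 1, so 1192^681 ≡ 609·530·1194·685·1192 ≡ 12 (mod 1213)
R · y^e mod p:
850^2 = 722500 ≡ 765
850^4 ≡ 765^2 = 585225 ≡ 559
850^8 ≡ 559^2 = 312481 ≡ 740
850^16 ≡ 740^2 = 547600 ≡ 537
850^32 ≡ 537^2 = 288369 ≡ 888
850^64 ≡ 888^2 = 788544 ≡ 94
850^128 ≡ 94^2 = 8836 ≡ 345
850^256 ≡ 345^2 = 119025 ≡ 151
850^512 ≡ 151^2 = 22801 ≡ 967
745 = 512 + 128 + 64 + 32 + 8 + 1, so 850^745 ≡ 967·345·94·888·740·850 ≡ 646 (mod 1213)
810·646 = 523260 ≡ 457 (mod 1213)
12 ≠ 457; the check fails.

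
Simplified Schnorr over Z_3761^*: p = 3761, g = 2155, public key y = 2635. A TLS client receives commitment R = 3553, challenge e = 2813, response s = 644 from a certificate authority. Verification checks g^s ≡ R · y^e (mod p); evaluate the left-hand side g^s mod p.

2155^2 = 4644025 ≡ 2951
2155^4 ≡ 2951^2 = 8708401 ≡ 1686
2155^8 ≡ 1686^2 = 2842596 ≡ 3041
2155^16 ≡ 3041^2 = 9247681 ≡ 3143
2155^32 ≡ 3143^2 = 9878449 ≡ 2063
2155^64 ≡ 2063^2 = 4255969 ≡ 2278
2155^128 ≡ 2278^2 = 5189284 ≡ 2865
2155^256 ≡ 2865^2 = 8208225 ≡ 1723
2155^512 ≡ 1723^2 = 2968729 ≡ 1300
644 = 512 + 128 + 4, so 2155^644 ≡ 1300·2865·1686 ≡ 2243 (mod 3761)

2243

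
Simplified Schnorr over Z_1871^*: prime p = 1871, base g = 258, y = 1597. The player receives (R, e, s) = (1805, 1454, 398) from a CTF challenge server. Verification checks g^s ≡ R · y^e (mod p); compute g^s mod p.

308

Squares mod 1871: 258^1≡258, 258^2≡1079, 258^4≡479, 258^8≡1179, 258^16≡1759, 258^32≡1318, 258^64≡836, 258^128≡1013, 258^256≡861
398 = 256 + 128 + 8 + 4 + 2, so 258^398 ≡ 861·1013·1179·479·1079 ≡ 308 (mod 1871)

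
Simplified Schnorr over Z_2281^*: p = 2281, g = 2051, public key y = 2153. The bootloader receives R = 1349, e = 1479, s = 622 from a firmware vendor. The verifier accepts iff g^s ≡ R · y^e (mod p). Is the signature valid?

valid

g^s mod p:
Squares mod 2281: 2051^1≡2051, 2051^2≡437, 2051^4≡1646, 2051^8≡1769, 2051^16≡2110, 2051^32≡1869, 2051^64≡950, 2051^128≡1505, 2051^256≡2273, 2051^512≡64
622 = 512 + 64 + 32 + 8 + 4 + 2, so 2051^622 ≡ 64·950·1869·1769·1646·437 ≡ 2048 (mod 2281)
R · y^e mod p:
Squares mod 2281: 2153^1≡2153, 2153^2≡417, 2153^4≡533, 2153^8≡1245, 2153^16≡1226, 2153^32≡2178, 2153^64≡1485, 2153^128≡1779, 2153^256≡1094, 2153^512≡1592, 2153^1024≡273
1479 = 1024 + 256 + 128 + 64 + 4 + 2 + 1, so 2153^1479 ≡ 273·1094·1779·1485·533·417·2153 ≡ 1711 (mod 2281)
1349·1711 = 2308139 ≡ 2048 (mod 2281)
2048 ≡ 2048 (mod 2281); signature holds.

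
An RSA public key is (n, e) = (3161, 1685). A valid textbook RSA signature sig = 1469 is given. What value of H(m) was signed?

sig^2 ≡ 1469^2 = 2157961 ≡ 2159
sig^4 ≡ 2159^2 = 4661281 ≡ 1967
sig^8 ≡ 1967^2 = 3869089 ≡ 25
sig^16 ≡ 25^2 = 625
sig^32 ≡ 625^2 = 390625 ≡ 1822
sig^64 ≡ 1822^2 = 3319684 ≡ 634
sig^128 ≡ 634^2 = 401956 ≡ 509
sig^256 ≡ 509^2 = 259081 ≡ 3040
sig^512 ≡ 3040^2 = 9241600 ≡ 1997
sig^1024 ≡ 1997^2 = 3988009 ≡ 1988
1685 = 1024 + 512 + 128 + 16 + 4 + 1, so sig^1685 ≡ 1988·1997·509·625·1967·1469 ≡ 50 (mod 3161)

50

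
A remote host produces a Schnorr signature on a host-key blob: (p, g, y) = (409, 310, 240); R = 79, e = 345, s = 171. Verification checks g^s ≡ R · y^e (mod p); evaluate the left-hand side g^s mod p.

310^171 mod 409 = 215

215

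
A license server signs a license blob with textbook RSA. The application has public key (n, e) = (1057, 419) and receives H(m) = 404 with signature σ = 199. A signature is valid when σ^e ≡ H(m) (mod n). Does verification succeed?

σ^419 mod 1057 = 404
Since 404 equals the digest 404, verification succeeds.

passes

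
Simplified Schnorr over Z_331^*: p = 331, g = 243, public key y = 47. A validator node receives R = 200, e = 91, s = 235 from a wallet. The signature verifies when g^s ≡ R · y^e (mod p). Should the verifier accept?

g^s mod p:
243^2 = 59049 ≡ 131
243^4 ≡ 131^2 = 17161 ≡ 280
243^8 ≡ 280^2 = 78400 ≡ 284
243^16 ≡ 284^2 = 80656 ≡ 223
243^32 ≡ 223^2 = 49729 ≡ 79
243^64 ≡ 79^2 = 6241 ≡ 283
243^128 ≡ 283^2 = 80089 ≡ 318
235 = 128 + 64 + 32 + 8 + 2 + 1, so 243^235 ≡ 318·283·79·284·131·243 ≡ 51 (mod 331)
R · y^e mod p:
47^2 = 2209 ≡ 223
47^4 ≡ 223^2 = 49729 ≡ 79
47^8 ≡ 79^2 = 6241 ≡ 283
47^16 ≡ 283^2 = 80089 ≡ 318
47^32 ≡ 318^2 = 101124 ≡ 169
47^64 ≡ 169^2 = 28561 ≡ 95
91 = 64 + 16 + 8 + 2 + 1, so 47^91 ≡ 95·318·283·223·47 ≡ 200 (mod 331)
200·200 = 40000 ≡ 280 (mod 331)
51 ≠ 280; the check fails.

reject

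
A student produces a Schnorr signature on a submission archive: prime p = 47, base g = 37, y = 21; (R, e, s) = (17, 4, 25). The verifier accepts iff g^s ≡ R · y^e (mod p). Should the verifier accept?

g^s mod p:
37^2 = 1369 ≡ 6
37^4 ≡ 6^2 = 36
37^8 ≡ 36^2 = 1296 ≡ 27
37^16 ≡ 27^2 = 729 ≡ 24
25 = 16 + 8 + 1, so 37^25 ≡ 24·27·37 ≡ 6 (mod 47)
R · y^e mod p:
21^2 = 441 ≡ 18
21^4 ≡ 18^2 = 324 ≡ 42
17·42 = 714 ≡ 9 (mod 47)
6 ≠ 9; the check fails.

reject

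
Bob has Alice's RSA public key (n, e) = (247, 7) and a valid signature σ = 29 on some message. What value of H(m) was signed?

σ^2 ≡ 29^2 = 841 ≡ 100
σ^4 ≡ 100^2 = 10000 ≡ 120
7 = 4 + 2 + 1, so σ^7 ≡ 120·100·29 ≡ 224 (mod 247)

224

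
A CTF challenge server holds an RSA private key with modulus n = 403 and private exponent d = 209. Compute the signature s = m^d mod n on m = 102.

7

m^2 ≡ 102^2 = 10404 ≡ 329
m^4 ≡ 329^2 = 108241 ≡ 237
m^8 ≡ 237^2 = 56169 ≡ 152
m^16 ≡ 152^2 = 23104 ≡ 133
m^32 ≡ 133^2 = 17689 ≡ 360
m^64 ≡ 360^2 = 129600 ≡ 237
m^128 ≡ 237^2 = 56169 ≡ 152
209 = 128 + 64 + 16 + 1, so m^209 ≡ 152·237·133·102 ≡ 7 (mod 403)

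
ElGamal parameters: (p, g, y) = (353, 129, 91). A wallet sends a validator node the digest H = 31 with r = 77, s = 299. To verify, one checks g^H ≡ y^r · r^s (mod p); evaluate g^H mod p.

341

Squares mod 353: 129^1≡129, 129^2≡50, 129^4≡29, 129^8≡135, 129^16≡222
31 = 16 + 8 + 4 + 2 + 1, so 129^31 ≡ 222·135·29·50·129 ≡ 341 (mod 353)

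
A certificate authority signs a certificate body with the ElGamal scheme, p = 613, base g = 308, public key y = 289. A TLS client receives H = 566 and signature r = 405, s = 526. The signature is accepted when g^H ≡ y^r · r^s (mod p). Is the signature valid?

invalid

Left side g^H mod p:
308^566 mod 613 = 597
Right side y^r · r^s mod p:
289^405 mod 613 = 190
405^526 mod 613 = 524
190·524 = 99560 ≡ 254 (mod 613)
597 ≠ 254, so verification fails.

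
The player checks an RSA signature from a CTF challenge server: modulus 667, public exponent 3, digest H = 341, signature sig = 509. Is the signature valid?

invalid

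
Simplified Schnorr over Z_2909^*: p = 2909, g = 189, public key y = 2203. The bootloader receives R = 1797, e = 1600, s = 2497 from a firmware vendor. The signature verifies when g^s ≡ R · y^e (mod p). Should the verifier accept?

reject

g^s mod p:
Squares mod 2909: 189^1≡189, 189^2≡813, 189^4≡626, 189^8≡2070, 189^16≡2852, 189^32≡340, 189^64≡2149, 189^128≡1618, 189^256≡2733, 189^512≡1886, 189^1024≡2198, 189^2048≡2264
2497 = 2048 + 256 + 128 + 64 + 1, so 189^2497 ≡ 2264·2733·1618·2149·189 ≡ 1244 (mod 2909)
R · y^e mod p:
Squares mod 2909: 2203^1≡2203, 2203^2≡997, 2203^4≡2040, 2203^8≡1730, 2203^16≡2448, 2203^32≡164, 2203^64≡715, 2203^128≡2150, 2203^256≡99, 2203^512≡1074, 2203^1024≡1512
1600 = 1024 + 512 + 64, so 2203^1600 ≡ 1512·1074·715 ≡ 2023 (mod 2909)
1797·2023 = 3635331 ≡ 1990 (mod 2909)
1244 ≠ 1990; the check fails.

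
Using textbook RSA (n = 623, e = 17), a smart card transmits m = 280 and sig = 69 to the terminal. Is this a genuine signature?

forged

sig^2 ≡ 69^2 = 4761 ≡ 400
sig^4 ≡ 400^2 = 160000 ≡ 512
sig^8 ≡ 512^2 = 262144 ≡ 484
sig^16 ≡ 484^2 = 234256 ≡ 8
17 = 16 + 1, so sig^17 ≡ 8·69 ≡ 552 (mod 623)
The recovered value 552 does not match the digest 280.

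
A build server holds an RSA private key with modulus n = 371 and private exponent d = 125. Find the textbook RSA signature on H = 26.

297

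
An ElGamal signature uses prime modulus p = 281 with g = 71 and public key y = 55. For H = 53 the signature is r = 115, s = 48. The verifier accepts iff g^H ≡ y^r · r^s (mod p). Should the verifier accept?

Left side g^H mod p:
Squares mod 281: 71^1≡71, 71^2≡264, 71^4≡8, 71^8≡64, 71^16≡162, 71^32≡111
53 = 32 + 16 + 4 + 1, so 71^53 ≡ 111·162·8·71 ≡ 269 (mod 281)
Right side y^r · r^s mod p:
Squares mod 281: 55^1≡55, 55^2≡215, 55^4≡141, 55^8≡211, 55^16≡123, 55^32≡236, 55^64≡58
115 = 64 + 32 + 16 + 2 + 1, so 55^115 ≡ 58·236·123·215·55 ≡ 147 (mod 281)
Squares mod 281: 115^1≡115, 115^2≡18, 115^4≡43, 115^8≡163, 115^16≡155, 115^32≡140
48 = 32 + 16, so 115^48 ≡ 140·155 ≡ 63 (mod 281)
147·63 = 9261 ≡ 269 (mod 281)
269 ≡ 269 (mod 281), so the signature is genuine.

accept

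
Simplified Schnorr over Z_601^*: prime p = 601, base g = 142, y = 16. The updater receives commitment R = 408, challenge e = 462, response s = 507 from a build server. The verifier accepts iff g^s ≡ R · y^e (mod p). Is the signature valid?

invalid

g^s mod p:
142^2 = 20164 ≡ 331
142^4 ≡ 331^2 = 109561 ≡ 179
142^8 ≡ 179^2 = 32041 ≡ 188
142^16 ≡ 188^2 = 35344 ≡ 486
142^32 ≡ 486^2 = 236196 ≡ 3
142^64 ≡ 3^2 = 9
142^128 ≡ 9^2 = 81
142^256 ≡ 81^2 = 6561 ≡ 551
507 = 256 + 128 + 64 + 32 + 16 + 8 + 2 + 1, so 142^507 ≡ 551·81·9·3·486·188·331·142 ≡ 383 (mod 601)
R · y^e mod p:
16^2 = 256
16^4 ≡ 256^2 = 65536 ≡ 27
16^8 ≡ 27^2 = 729 ≡ 128
16^16 ≡ 128^2 = 16384 ≡ 157
16^32 ≡ 157^2 = 24649 ≡ 8
16^64 ≡ 8^2 = 64
16^128 ≡ 64^2 = 4096 ≡ 490
16^256 ≡ 490^2 = 240100 ≡ 301
462 = 256 + 128 + 64 + 8 + 4 + 2, so 16^462 ≡ 301·490·64·128·27·256 ≡ 451 (mod 601)
408·451 = 184008 ≡ 102 (mod 601)
383 ≠ 102; the check fails.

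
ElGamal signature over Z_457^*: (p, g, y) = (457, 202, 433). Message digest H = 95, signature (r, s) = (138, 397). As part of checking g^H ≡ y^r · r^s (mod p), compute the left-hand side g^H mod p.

318

202^2 = 40804 ≡ 131
202^4 ≡ 131^2 = 17161 ≡ 252
202^8 ≡ 252^2 = 63504 ≡ 438
202^16 ≡ 438^2 = 191844 ≡ 361
202^32 ≡ 361^2 = 130321 ≡ 76
202^64 ≡ 76^2 = 5776 ≡ 292
95 = 64 + 16 + 8 + 4 + 2 + 1, so 202^95 ≡ 292·361·438·252·131·202 ≡ 318 (mod 457)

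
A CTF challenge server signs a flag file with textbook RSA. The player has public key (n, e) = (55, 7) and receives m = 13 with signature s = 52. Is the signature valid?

Squares mod 55: s^1≡52, s^2≡9, s^4≡26
7 = 4 + 2 + 1, so s^7 ≡ 26·9·52 ≡ 13 (mod 55)
s^7 mod 55 = 13 matches m.

valid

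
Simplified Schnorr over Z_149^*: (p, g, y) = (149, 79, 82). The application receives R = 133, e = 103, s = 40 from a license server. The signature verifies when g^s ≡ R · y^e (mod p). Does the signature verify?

g^s mod p:
79^2 = 6241 ≡ 132
79^4 ≡ 132^2 = 17424 ≡ 140
79^8 ≡ 140^2 = 19600 ≡ 81
79^16 ≡ 81^2 = 6561 ≡ 5
79^32 ≡ 5^2 = 25
40 = 32 + 8, so 79^40 ≡ 25·81 ≡ 88 (mod 149)
R · y^e mod p:
82^2 = 6724 ≡ 19
82^4 ≡ 19^2 = 361 ≡ 63
82^8 ≡ 63^2 = 3969 ≡ 95
82^16 ≡ 95^2 = 9025 ≡ 85
82^32 ≡ 85^2 = 7225 ≡ 73
82^64 ≡ 73^2 = 5329 ≡ 114
103 = 64 + 32 + 4 + 2 + 1, so 82^103 ≡ 114·73·63·19·82 ≡ 69 (mod 149)
133·69 = 9177 ≡ 88 (mod 149)
88 ≡ 88 (mod 149); signature holds.

verifies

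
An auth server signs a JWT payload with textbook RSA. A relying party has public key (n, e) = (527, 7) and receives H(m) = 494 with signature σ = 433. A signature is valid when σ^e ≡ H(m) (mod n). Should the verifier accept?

Squares mod 527: σ^1≡433, σ^2≡404, σ^4≡373
7 = 4 + 2 + 1, so σ^7 ≡ 373·404·433 ≡ 185 (mod 527)
185 ≠ 494, so verification fails.

reject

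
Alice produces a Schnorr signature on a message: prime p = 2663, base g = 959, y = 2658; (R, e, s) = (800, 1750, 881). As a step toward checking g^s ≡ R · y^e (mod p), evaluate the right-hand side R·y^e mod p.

Squares mod 2663: 2658^1≡2658, 2658^2≡25, 2658^4≡625, 2658^8≡1827, 2658^16≡1190, 2658^32≡2047, 2658^64≡1310, 2658^128≡1128, 2658^256≡2133, 2658^512≡1285, 2658^1024≡165
1750 = 1024 + 512 + 128 + 64 + 16 + 4 + 2, so 2658^1750 ≡ 165·1285·1128·1310·1190·625·25 ≡ 537 (mod 2663)
R · y^e ≡ 800·537 = 429600 ≡ 857 (mod 2663)

857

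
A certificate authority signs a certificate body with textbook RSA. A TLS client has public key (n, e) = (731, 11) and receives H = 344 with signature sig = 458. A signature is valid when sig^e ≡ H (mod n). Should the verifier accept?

Squares mod 731: sig^1≡458, sig^2≡698, sig^4≡358, sig^8≡239
11 = 8 + 2 + 1, so sig^11 ≡ 239·698·458 ≡ 356 (mod 731)
The recovered value 356 does not match the digest 344.

reject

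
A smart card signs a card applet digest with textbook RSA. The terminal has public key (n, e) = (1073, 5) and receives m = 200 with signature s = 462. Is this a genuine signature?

Squares mod 1073: s^1≡462, s^2≡990, s^4≡451
5 = 4 + 1, so s^5 ≡ 451·462 ≡ 200 (mod 1073)
s^5 mod 1073 = 200 matches m.

genuine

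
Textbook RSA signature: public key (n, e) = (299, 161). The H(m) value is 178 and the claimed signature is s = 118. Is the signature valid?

invalid

s^2 ≡ 118^2 = 13924 ≡ 170
s^4 ≡ 170^2 = 28900 ≡ 196
s^8 ≡ 196^2 = 38416 ≡ 144
s^16 ≡ 144^2 = 20736 ≡ 105
s^32 ≡ 105^2 = 11025 ≡ 261
s^64 ≡ 261^2 = 68121 ≡ 248
s^128 ≡ 248^2 = 61504 ≡ 209
161 = 128 + 32 + 1, so s^161 ≡ 209·261·118 ≡ 209 (mod 299)
The recovered value 209 does not match the digest 178.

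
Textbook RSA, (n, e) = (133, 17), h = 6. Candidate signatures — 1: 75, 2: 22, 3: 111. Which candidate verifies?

Candidate 1: Squares mod 133: 75^1≡75, 75^2≡39, 75^4≡58, 75^8≡39, 75^16≡58; 17 = 16 + 1, so 75^17 ≡ 58·75 ≡ 94 (mod 133)
Candidate 2: Squares mod 133: 22^1≡22, 22^2≡85, 22^4≡43, 22^8≡120, 22^16≡36; 17 = 16 + 1, so 22^17 ≡ 36·22 ≡ 127 (mod 133)
Candidate 3: Squares mod 133: 111^1≡111, 111^2≡85, 111^4≡43, 111^8≡120, 111^16≡36; 17 = 16 + 1, so 111^17 ≡ 36·111 ≡ 6 (mod 133)
  → matches h = 6

3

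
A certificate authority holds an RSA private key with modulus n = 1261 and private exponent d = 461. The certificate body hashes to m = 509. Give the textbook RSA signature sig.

864

m^2 ≡ 509^2 = 259081 ≡ 576
m^4 ≡ 576^2 = 331776 ≡ 133
m^8 ≡ 133^2 = 17689 ≡ 35
m^16 ≡ 35^2 = 1225
m^32 ≡ 1225^2 = 1500625 ≡ 35
m^64 ≡ 35^2 = 1225
m^128 ≡ 1225^2 = 1500625 ≡ 35
m^256 ≡ 35^2 = 1225
461 = 256 + 128 + 64 + 8 + 4 + 1, so m^461 ≡ 1225·35·1225·35·133·509 ≡ 864 (mod 1261)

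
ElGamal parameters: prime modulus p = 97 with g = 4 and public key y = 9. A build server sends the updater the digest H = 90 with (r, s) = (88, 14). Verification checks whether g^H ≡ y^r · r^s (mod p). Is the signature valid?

valid

Left side g^H mod p:
4^2 = 16
4^4 ≡ 16^2 = 256 ≡ 62
4^8 ≡ 62^2 = 3844 ≡ 61
4^16 ≡ 61^2 = 3721 ≡ 35
4^32 ≡ 35^2 = 1225 ≡ 61
4^64 ≡ 61^2 = 3721 ≡ 35
90 = 64 + 16 + 8 + 2, so 4^90 ≡ 35·35·61·16 ≡ 75 (mod 97)
Right side y^r · r^s mod p:
9^2 = 81
9^4 ≡ 81^2 = 6561 ≡ 62
9^8 ≡ 62^2 = 3844 ≡ 61
9^16 ≡ 61^2 = 3721 ≡ 35
9^32 ≡ 35^2 = 1225 ≡ 61
9^64 ≡ 61^2 = 3721 ≡ 35
88 = 64 + 16 + 8, so 9^88 ≡ 35·35·61 ≡ 35 (mod 97)
88^2 = 7744 ≡ 81
88^4 ≡ 81^2 = 6561 ≡ 62
88^8 ≡ 62^2 = 3844 ≡ 61
14 = 8 + 4 + 2, so 88^14 ≡ 61·62·81 ≡ 16 (mod 97)
35·16 = 560 ≡ 75 (mod 97)
75 ≡ 75 (mod 97), so the signature is genuine.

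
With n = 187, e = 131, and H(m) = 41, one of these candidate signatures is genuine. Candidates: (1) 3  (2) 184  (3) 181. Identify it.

2

Candidate 1: Squares mod 187: 3^1≡3, 3^2≡9, 3^4≡81, 3^8≡16, 3^16≡69, 3^32≡86, 3^64≡103, 3^128≡137; 131 = 128 + 2 + 1, so 3^131 ≡ 137·9·3 ≡ 146 (mod 187)
Candidate 2: Squares mod 187: 184^1≡184, 184^2≡9, 184^4≡81, 184^8≡16, 184^16≡69, 184^32≡86, 184^64≡103, 184^128≡137; 131 = 128 + 2 + 1, so 184^131 ≡ 137·9·184 ≡ 41 (mod 187)
  → matches H(m) = 41
Candidate 3: Squares mod 187: 181^1≡181, 181^2≡36, 181^4≡174, 181^8≡169, 181^16≡137, 181^32≡69, 181^64≡86, 181^128≡103; 131 = 128 + 2 + 1, so 181^131 ≡ 103·36·181 ≡ 5 (mod 187)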